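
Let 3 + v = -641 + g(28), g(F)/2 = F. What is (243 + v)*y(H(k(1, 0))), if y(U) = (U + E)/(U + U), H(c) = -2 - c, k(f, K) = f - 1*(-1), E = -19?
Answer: -7935/8 ≈ -991.88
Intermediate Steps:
k(f, K) = 1 + f (k(f, K) = f + 1 = 1 + f)
g(F) = 2*F
y(U) = (-19 + U)/(2*U) (y(U) = (U - 19)/(U + U) = (-19 + U)/((2*U)) = (-19 + U)*(1/(2*U)) = (-19 + U)/(2*U))
v = -588 (v = -3 + (-641 + 2*28) = -3 + (-641 + 56) = -3 - 585 = -588)
(243 + v)*y(H(k(1, 0))) = (243 - 588)*((-19 + (-2 - (1 + 1)))/(2*(-2 - (1 + 1)))) = -345*(-19 + (-2 - 1*2))/(2*(-2 - 1*2)) = -345*(-19 + (-2 - 2))/(2*(-2 - 2)) = -345*(-19 - 4)/(2*(-4)) = -345*(-1)*(-23)/(2*4) = -345*23/8 = -7935/8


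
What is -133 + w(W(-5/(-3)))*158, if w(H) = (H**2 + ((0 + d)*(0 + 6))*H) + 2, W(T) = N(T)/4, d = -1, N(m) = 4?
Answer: -607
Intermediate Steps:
W(T) = 1 (W(T) = 4/4 = 4*(1/4) = 1)
w(H) = 2 + H**2 - 6*H (w(H) = (H**2 + ((0 - 1)*(0 + 6))*H) + 2 = (H**2 + (-1*6)*H) + 2 = (H**2 - 6*H) + 2 = 2 + H**2 - 6*H)
-133 + w(W(-5/(-3)))*158 = -133 + (2 + 1**2 - 6*1)*158 = -133 + (2 + 1 - 6)*158 = -133 - 3*158 = -133 - 474 = -607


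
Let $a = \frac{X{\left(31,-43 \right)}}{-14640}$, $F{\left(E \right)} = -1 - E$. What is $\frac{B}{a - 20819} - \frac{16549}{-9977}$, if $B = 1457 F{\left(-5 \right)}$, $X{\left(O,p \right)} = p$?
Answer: $\frac{4192714850393}{3040890997309} \approx 1.3788$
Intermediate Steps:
$a = \frac{43}{14640}$ ($a = - \frac{43}{-14640} = \left(-43\right) \left(- \frac{1}{14640}\right) = \frac{43}{14640} \approx 0.0029372$)
$B = 5828$ ($B = 1457 \left(-1 - -5\right) = 1457 \left(-1 + 5\right) = 1457 \cdot 4 = 5828$)
$\frac{B}{a - 20819} - \frac{16549}{-9977} = \frac{5828}{\frac{43}{14640} - 20819} - \frac{16549}{-9977} = \frac{5828}{- \frac{304790117}{14640}} - - \frac{16549}{9977} = 5828 \left(- \frac{14640}{304790117}\right) + \frac{16549}{9977} = - \frac{85321920}{304790117} + \frac{16549}{9977} = \frac{4192714850393}{3040890997309}$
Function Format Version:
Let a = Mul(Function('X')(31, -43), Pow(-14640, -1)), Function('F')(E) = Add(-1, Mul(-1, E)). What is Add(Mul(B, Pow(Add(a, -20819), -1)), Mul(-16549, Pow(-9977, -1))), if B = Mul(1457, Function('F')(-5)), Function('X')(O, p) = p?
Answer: Rational(4192714850393, 3040890997309) ≈ 1.3788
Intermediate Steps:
a = Rational(43, 14640) (a = Mul(-43, Pow(-14640, -1)) = Mul(-43, Rational(-1, 14640)) = Rational(43, 14640) ≈ 0.0029372)
B = 5828 (B = Mul(1457, Add(-1, Mul(-1, -5))) = Mul(1457, Add(-1, 5)) = Mul(1457, 4) = 5828)
Add(Mul(B, Pow(Add(a, -20819), -1)), Mul(-16549, Pow(-9977, -1))) = Add(Mul(5828, Pow(Add(Rational(43, 14640), -20819), -1)), Mul(-16549, Pow(-9977, -1))) = Add(Mul(5828, Pow(Rational(-304790117, 14640), -1)), Mul(-16549, Rational(-1, 9977))) = Add(Mul(5828, Rational(-14640, 304790117)), Rational(16549, 9977)) = Add(Rational(-85321920, 304790117), Rational(16549, 9977)) = Rational(4192714850393, 3040890997309)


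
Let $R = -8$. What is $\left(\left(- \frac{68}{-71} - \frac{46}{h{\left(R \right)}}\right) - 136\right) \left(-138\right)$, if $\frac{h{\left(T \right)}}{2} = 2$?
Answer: $\frac{1435821}{71} \approx 20223.0$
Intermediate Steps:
$h{\left(T \right)} = 4$ ($h{\left(T \right)} = 2 \cdot 2 = 4$)
$\left(\left(- \frac{68}{-71} - \frac{46}{h{\left(R \right)}}\right) - 136\right) \left(-138\right) = \left(\left(- \frac{68}{-71} - \frac{46}{4}\right) - 136\right) \left(-138\right) = \left(\left(\left(-68\right) \left(- \frac{1}{71}\right) - \frac{23}{2}\right) - 136\right) \left(-138\right) = \left(\left(\frac{68}{71} - \frac{23}{2}\right) - 136\right) \left(-138\right) = \left(- \frac{1497}{142} - 136\right) \left(-138\right) = \left(- \frac{20809}{142}\right) \left(-138\right) = \frac{1435821}{71}$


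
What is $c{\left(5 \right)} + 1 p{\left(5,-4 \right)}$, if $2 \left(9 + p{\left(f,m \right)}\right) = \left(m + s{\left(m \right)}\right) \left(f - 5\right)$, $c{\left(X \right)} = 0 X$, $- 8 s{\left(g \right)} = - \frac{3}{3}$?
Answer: $-9$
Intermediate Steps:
$s{\left(g \right)} = \frac{1}{8}$ ($s{\left(g \right)} = - \frac{\left(-3\right) \frac{1}{3}}{8} = \left(- \frac{1}{8}\right) \left(-1\right) = \frac{1}{8}$)
$c{\left(X \right)} = 0$
$p{\left(f,m \right)} = -9 + \frac{\left(-5 + f\right) \left(\frac{1}{8} + m\right)}{2}$ ($p{\left(f,m \right)} = -9 + \frac{\left(m + \frac{1}{8}\right) \left(f - 5\right)}{2} = -9 + \frac{\left(\frac{1}{8} + m\right) \left(-5 + f\right)}{2} = -9 + \frac{\left(-5 + f\right) \left(\frac{1}{8} + m\right)}{2}$)
$c{\left(5 \right)} + 1 p{\left(5,-4 \right)} = 0 + 1 \left(- \frac{149}{16} - -10 + \frac{1}{16} \cdot 5 + \frac{1}{2} \cdot 5 \left(-4\right)\right) = 0 + 1 \left(- \frac{149}{16} + 10 + \frac{5}{16} - 10\right) = 0 + 1 \left(-9\right) = 0 - 9 = -9$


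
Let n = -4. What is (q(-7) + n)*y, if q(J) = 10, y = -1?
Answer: -6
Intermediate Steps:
(q(-7) + n)*y = (10 - 4)*(-1) = 6*(-1) = -6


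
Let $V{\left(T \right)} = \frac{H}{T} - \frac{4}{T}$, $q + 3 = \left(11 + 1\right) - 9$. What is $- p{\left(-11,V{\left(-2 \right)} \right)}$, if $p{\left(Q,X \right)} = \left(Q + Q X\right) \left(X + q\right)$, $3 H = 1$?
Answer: $\frac{2057}{36} \approx 57.139$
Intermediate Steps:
$H = \frac{1}{3}$ ($H = \frac{1}{3} \cdot 1 = \frac{1}{3} \approx 0.33333$)
$q = 0$ ($q = -3 + \left(\left(11 + 1\right) - 9\right) = -3 + \left(12 - 9\right) = -3 + 3 = 0$)
$V{\left(T \right)} = - \frac{11}{3 T}$ ($V{\left(T \right)} = \frac{1}{3 T} - \frac{4}{T} = - \frac{11}{3 T}$)
$p{\left(Q,X \right)} = X \left(Q + Q X\right)$ ($p{\left(Q,X \right)} = \left(Q + Q X\right) \left(X + 0\right) = \left(Q + Q X\right) X = X \left(Q + Q X\right)$)
$- p{\left(-11,V{\left(-2 \right)} \right)} = - \left(-11\right) \left(- \frac{11}{3 \left(-2\right)}\right) \left(1 - \frac{11}{3 \left(-2\right)}\right) = - \left(-11\right) \left(\left(- \frac{11}{3}\right) \left(- \frac{1}{2}\right)\right) \left(1 - - \frac{11}{6}\right) = - \frac{\left(-11\right) 11 \left(1 + \frac{11}{6}\right)}{6} = - \frac{\left(-11\right) 11 \cdot 17}{6 \cdot 6} = \left(-1\right) \left(- \frac{2057}{36}\right) = \frac{2057}{36}$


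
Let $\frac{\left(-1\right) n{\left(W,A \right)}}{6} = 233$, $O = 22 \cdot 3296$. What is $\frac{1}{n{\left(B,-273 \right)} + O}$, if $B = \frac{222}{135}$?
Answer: $\frac{1}{71114} \approx 1.4062 \cdot 10^{-5}$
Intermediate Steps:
$B = \frac{74}{45}$ ($B = 222 \cdot \frac{1}{135} = \frac{74}{45} \approx 1.6444$)
$O = 72512$
$n{\left(W,A \right)} = -1398$ ($n{\left(W,A \right)} = \left(-6\right) 233 = -1398$)
$\frac{1}{n{\left(B,-273 \right)} + O} = \frac{1}{-1398 + 72512} = \frac{1}{71114}$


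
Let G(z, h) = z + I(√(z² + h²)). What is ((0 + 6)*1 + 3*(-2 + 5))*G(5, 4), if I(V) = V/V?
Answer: 90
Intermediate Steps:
I(V) = 1
G(z, h) = 1 + z (G(z, h) = z + 1 = 1 + z)
((0 + 6)*1 + 3*(-2 + 5))*G(5, 4) = ((0 + 6)*1 + 3*(-2 + 5))*(1 + 5) = (6*1 + 3*3)*6 = (6 + 9)*6 = 15*6 = 90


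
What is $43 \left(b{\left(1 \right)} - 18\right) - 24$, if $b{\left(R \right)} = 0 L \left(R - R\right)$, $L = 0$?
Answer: $-798$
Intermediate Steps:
$b{\left(R \right)} = 0$ ($b{\left(R \right)} = 0 \cdot 0 \left(R - R\right) = 0 \cdot 0 = 0$)
$43 \left(b{\left(1 \right)} - 18\right) - 24 = 43 \left(0 - 18\right) - 24 = 43 \left(-18\right) - 24 = -774 - 24 = -798$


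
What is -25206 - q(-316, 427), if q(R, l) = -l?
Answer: -24779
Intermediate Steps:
-25206 - q(-316, 427) = -25206 - (-1)*427 = -25206 - 1*(-427) = -25206 + 427 = -24779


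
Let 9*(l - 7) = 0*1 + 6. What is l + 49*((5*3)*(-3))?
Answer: -6592/3 ≈ -2197.3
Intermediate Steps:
l = 23/3 (l = 7 + (0*1 + 6)/9 = 7 + (0 + 6)/9 = 7 + (⅑)*6 = 7 + ⅔ = 23/3 ≈ 7.6667)
l + 49*((5*3)*(-3)) = 23/3 + 49*((5*3)*(-3)) = 23/3 + 49*(15*(-3)) = 23/3 + 49*(-45) = 23/3 - 2205 = -6592/3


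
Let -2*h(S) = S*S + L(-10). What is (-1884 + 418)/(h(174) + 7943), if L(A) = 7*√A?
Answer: 4219148/20707259 - 10262*I*√10/103536295 ≈ 0.20375 - 0.00031343*I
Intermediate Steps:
h(S) = -S²/2 - 7*I*√10/2 (h(S) = -(S*S + 7*√(-10))/2 = -(S² + 7*(I*√10))/2 = -(S² + 7*I*√10)/2 = -S²/2 - 7*I*√10/2)
(-1884 + 418)/(h(174) + 7943) = (-1884 + 418)/((-½*174² - 7*I*√10/2) + 7943) = -1466/((-½*30276 - 7*I*√10/2) + 7943) = -1466/((-15138 - 7*I*√10/2) + 7943) = -1466/(-7195 - 7*I*√10/2)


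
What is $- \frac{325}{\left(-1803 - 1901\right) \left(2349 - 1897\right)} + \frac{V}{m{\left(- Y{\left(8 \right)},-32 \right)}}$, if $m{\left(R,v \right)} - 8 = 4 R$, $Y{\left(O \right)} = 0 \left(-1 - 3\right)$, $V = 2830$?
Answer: $\frac{592251405}{1674208} \approx 353.75$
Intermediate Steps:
$Y{\left(O \right)} = 0$ ($Y{\left(O \right)} = 0 \left(-4\right) = 0$)
$m{\left(R,v \right)} = 8 + 4 R$
$- \frac{325}{\left(-1803 - 1901\right) \left(2349 - 1897\right)} + \frac{V}{m{\left(- Y{\left(8 \right)},-32 \right)}} = - \frac{325}{\left(-1803 - 1901\right) \left(2349 - 1897\right)} + \frac{2830}{8 + 4 \left(\left(-1\right) 0\right)} = - \frac{325}{\left(-3704\right) 452} + \frac{2830}{8 + 4 \cdot 0} = - \frac{325}{-1674208} + \frac{2830}{8 + 0} = \left(-325\right) \left(- \frac{1}{1674208}\right) + \frac{2830}{8} = \frac{325}{1674208} + 2830 \cdot \frac{1}{8} = \frac{325}{1674208} + \frac{1415}{4} = \frac{592251405}{1674208}$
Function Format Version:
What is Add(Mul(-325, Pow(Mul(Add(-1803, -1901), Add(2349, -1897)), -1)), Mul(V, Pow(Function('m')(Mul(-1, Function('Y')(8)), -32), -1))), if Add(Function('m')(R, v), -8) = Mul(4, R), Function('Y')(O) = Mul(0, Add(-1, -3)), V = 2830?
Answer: Rational(592251405, 1674208) ≈ 353.75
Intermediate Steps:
Function('Y')(O) = 0 (Function('Y')(O) = Mul(0, -4) = 0)
Function('m')(R, v) = Add(8, Mul(4, R))
Add(Mul(-325, Pow(Mul(Add(-1803, -1901), Add(2349, -1897)), -1)), Mul(V, Pow(Function('m')(Mul(-1, Function('Y')(8)), -32), -1))) = Add(Mul(-325, Pow(Mul(Add(-1803, -1901), Add(2349, -1897)), -1)), Mul(2830, Pow(Add(8, Mul(4, Mul(-1, 0))), -1))) = Add(Mul(-325, Pow(Mul(-3704, 452), -1)), Mul(2830, Pow(Add(8, Mul(4, 0)), -1))) = Add(Mul(-325, Pow(-1674208, -1)), Mul(2830, Pow(Add(8, 0), -1))) = Add(Mul(-325, Rational(-1, 1674208)), Mul(2830, Pow(8, -1))) = Add(Rational(325, 1674208), Mul(2830, Rational(1, 8))) = Add(Rational(325, 1674208), Rational(1415, 4)) = Rational(592251405, 1674208)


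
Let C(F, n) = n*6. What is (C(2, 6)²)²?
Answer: 1679616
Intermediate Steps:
C(F, n) = 6*n
(C(2, 6)²)² = ((6*6)²)² = (36²)² = 1296² = 1679616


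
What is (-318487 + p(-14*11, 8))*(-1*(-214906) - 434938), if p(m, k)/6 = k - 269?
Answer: 70421901696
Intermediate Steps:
p(m, k) = -1614 + 6*k (p(m, k) = 6*(k - 269) = 6*(-269 + k) = -1614 + 6*k)
(-318487 + p(-14*11, 8))*(-1*(-214906) - 434938) = (-318487 + (-1614 + 6*8))*(-1*(-214906) - 434938) = (-318487 + (-1614 + 48))*(214906 - 434938) = (-318487 - 1566)*(-220032) = -320053*(-220032) = 70421901696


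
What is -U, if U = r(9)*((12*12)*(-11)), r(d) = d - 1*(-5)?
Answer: 22176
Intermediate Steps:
r(d) = 5 + d (r(d) = d + 5 = 5 + d)
U = -22176 (U = (5 + 9)*((12*12)*(-11)) = 14*(144*(-11)) = 14*(-1584) = -22176)
-U = -1*(-22176) = 22176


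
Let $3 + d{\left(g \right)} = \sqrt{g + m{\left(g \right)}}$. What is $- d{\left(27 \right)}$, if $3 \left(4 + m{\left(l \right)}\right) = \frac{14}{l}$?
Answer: $3 - \frac{\sqrt{1877}}{9} \approx -1.8138$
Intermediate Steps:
$m{\left(l \right)} = -4 + \frac{14}{3 l}$ ($m{\left(l \right)} = -4 + \frac{14 \frac{1}{l}}{3} = -4 + \frac{14}{3 l}$)
$d{\left(g \right)} = -3 + \sqrt{-4 + g + \frac{14}{3 g}}$ ($d{\left(g \right)} = -3 + \sqrt{g - \left(4 - \frac{14}{3 g}\right)} = -3 + \sqrt{-4 + g + \frac{14}{3 g}}$)
$- d{\left(27 \right)} = - (-3 + \frac{\sqrt{-36 + 9 \cdot 27 + \frac{42}{27}}}{3}) = - (-3 + \frac{\sqrt{-36 + 243 + 42 \cdot \frac{1}{27}}}{3}) = - (-3 + \frac{\sqrt{-36 + 243 + \frac{14}{9}}}{3}) = - (-3 + \frac{\sqrt{\frac{1877}{9}}}{3}) = - (-3 + \frac{\frac{1}{3} \sqrt{1877}}{3}) = - (-3 + \frac{\sqrt{1877}}{9}) = 3 - \frac{\sqrt{1877}}{9}$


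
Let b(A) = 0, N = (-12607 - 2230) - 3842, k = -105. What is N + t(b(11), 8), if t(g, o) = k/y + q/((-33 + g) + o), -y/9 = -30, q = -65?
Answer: -1680911/90 ≈ -18677.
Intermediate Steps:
y = 270 (y = -9*(-30) = 270)
N = -18679 (N = -14837 - 3842 = -18679)
t(g, o) = -7/18 - 65/(-33 + g + o) (t(g, o) = -105/270 - 65/((-33 + g) + o) = -105*1/270 - 65/(-33 + g + o) = -7/18 - 65/(-33 + g + o))
N + t(b(11), 8) = -18679 + (-939 - 7*0 - 7*8)/(18*(-33 + 0 + 8)) = -18679 + (1/18)*(-939 + 0 - 56)/(-25) = -18679 + (1/18)*(-1/25)*(-995) = -18679 + 199/90 = -1680911/90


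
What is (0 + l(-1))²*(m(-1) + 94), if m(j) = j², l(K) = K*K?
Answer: 95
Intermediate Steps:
l(K) = K²
(0 + l(-1))²*(m(-1) + 94) = (0 + (-1)²)²*((-1)² + 94) = (0 + 1)²*(1 + 94) = 1²*95 = 1*95 = 95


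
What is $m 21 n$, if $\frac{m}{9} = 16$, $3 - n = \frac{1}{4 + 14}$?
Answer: $8904$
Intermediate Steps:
$n = \frac{53}{18}$ ($n = 3 - \frac{1}{4 + 14} = 3 - \frac{1}{18} = \frac{53}{18} \approx 2.9444$)
$m = 144$ ($m = 9 \cdot 16 = 144$)
$m 21 n = 144 \cdot 21 \cdot \frac{53}{18} = 3024 \cdot \frac{53}{18} = 8904$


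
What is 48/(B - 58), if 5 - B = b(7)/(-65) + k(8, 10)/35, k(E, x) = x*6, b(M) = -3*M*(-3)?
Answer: -10920/12227 ≈ -0.89311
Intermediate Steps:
b(M) = 9*M
k(E, x) = 6*x
B = 1936/455 (B = 5 - ((9*7)/(-65) + (6*10)/35) = 5 - (63*(-1/65) + 60*(1/35)) = 5 - (-63/65 + 12/7) = 5 - 1*339/455 = 5 - 339/455 = 1936/455 ≈ 4.2549)
48/(B - 58) = 48/(1936/455 - 58) = 48/(-24454/455) = -455/24454*48 = -10920/12227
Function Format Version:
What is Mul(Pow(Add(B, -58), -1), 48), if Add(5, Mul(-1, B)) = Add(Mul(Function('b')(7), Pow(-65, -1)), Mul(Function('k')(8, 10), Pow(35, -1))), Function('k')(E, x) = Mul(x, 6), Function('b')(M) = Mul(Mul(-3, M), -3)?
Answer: Rational(-10920, 12227) ≈ -0.89311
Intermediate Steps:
Function('b')(M) = Mul(9, M)
Function('k')(E, x) = Mul(6, x)
B = Rational(1936, 455) (B = Add(5, Mul(-1, Add(Mul(Mul(9, 7), Pow(-65, -1)), Mul(Mul(6, 10), Pow(35, -1))))) = Add(5, Mul(-1, Add(Mul(63, Rational(-1, 65)), Mul(60, Rational(1, 35))))) = Add(5, Mul(-1, Add(Rational(-63, 65), Rational(12, 7)))) = Add(5, Mul(-1, Rational(339, 455))) = Add(5, Rational(-339, 455)) = Rational(1936, 455) ≈ 4.2549)
Mul(Pow(Add(B, -58), -1), 48) = Mul(Pow(Add(Rational(1936, 455), -58), -1), 48) = Mul(Pow(Rational(-24454, 455), -1), 48) = Mul(Rational(-455, 24454), 48) = Rational(-10920, 12227)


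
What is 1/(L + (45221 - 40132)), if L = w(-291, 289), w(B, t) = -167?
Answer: 1/4922 ≈ 0.00020317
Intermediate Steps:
L = -167
1/(L + (45221 - 40132)) = 1/(-167 + (45221 - 40132)) = 1/(-167 + 5089) = 1/4922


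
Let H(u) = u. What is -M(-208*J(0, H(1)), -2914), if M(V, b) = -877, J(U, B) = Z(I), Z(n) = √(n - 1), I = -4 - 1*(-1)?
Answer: 877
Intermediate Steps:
I = -3 (I = -4 + 1 = -3)
Z(n) = √(-1 + n)
J(U, B) = 2*I (J(U, B) = √(-1 - 3) = √(-4) = 2*I)
-M(-208*J(0, H(1)), -2914) = -1*(-877) = 877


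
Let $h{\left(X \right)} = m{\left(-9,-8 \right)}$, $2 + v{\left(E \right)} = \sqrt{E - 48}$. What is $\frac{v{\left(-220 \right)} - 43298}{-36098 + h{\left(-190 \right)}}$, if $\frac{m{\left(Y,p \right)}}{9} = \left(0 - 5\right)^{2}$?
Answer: $\frac{43300}{35873} - \frac{2 i \sqrt{67}}{35873} \approx 1.207 - 0.00045635 i$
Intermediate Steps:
$m{\left(Y,p \right)} = 225$ ($m{\left(Y,p \right)} = 9 \left(0 - 5\right)^{2} = 9 \left(-5\right)^{2} = 9 \cdot 25 = 225$)
$v{\left(E \right)} = -2 + \sqrt{-48 + E}$ ($v{\left(E \right)} = -2 + \sqrt{E - 48} = -2 + \sqrt{-48 + E}$)
$h{\left(X \right)} = 225$
$\frac{v{\left(-220 \right)} - 43298}{-36098 + h{\left(-190 \right)}} = \frac{\left(-2 + \sqrt{-48 - 220}\right) - 43298}{-36098 + 225} = \frac{\left(-2 + \sqrt{-268}\right) - 43298}{-35873} = \left(\left(-2 + 2 i \sqrt{67}\right) - 43298\right) \left(- \frac{1}{35873}\right) = \left(-43300 + 2 i \sqrt{67}\right) \left(- \frac{1}{35873}\right) = \frac{43300}{35873} - \frac{2 i \sqrt{67}}{35873}$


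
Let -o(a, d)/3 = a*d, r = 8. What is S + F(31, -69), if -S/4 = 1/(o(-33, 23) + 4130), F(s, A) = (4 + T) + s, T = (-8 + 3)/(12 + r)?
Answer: 890557/25628 ≈ 34.749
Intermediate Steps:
T = -¼ (T = (-8 + 3)/(12 + 8) = -5/20 = -5*1/20 = -¼ ≈ -0.25000)
o(a, d) = -3*a*d
F(s, A) = 15/4 + s (F(s, A) = (4 - ¼) + s = 15/4 + s)
S = -4/6407 (S = -4/(-3*(-33)*23 + 4130) = -4/(2277 + 4130) = -4/6407 ≈ -0.00062432)
S + F(31, -69) = -4/6407 + (15/4 + 31) = -4/6407 + 139/4 = 890557/25628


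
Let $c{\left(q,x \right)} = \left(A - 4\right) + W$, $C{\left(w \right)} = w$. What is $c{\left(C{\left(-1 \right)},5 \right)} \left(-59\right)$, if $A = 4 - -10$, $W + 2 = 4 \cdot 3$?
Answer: $-1180$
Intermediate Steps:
$W = 10$ ($W = -2 + 4 \cdot 3 = -2 + 12 = 10$)
$A = 14$ ($A = 4 + 10 = 14$)
$c{\left(q,x \right)} = 20$ ($c{\left(q,x \right)} = \left(14 - 4\right) + 10 = 10 + 10 = 20$)
$c{\left(C{\left(-1 \right)},5 \right)} \left(-59\right) = 20 \left(-59\right) = -1180$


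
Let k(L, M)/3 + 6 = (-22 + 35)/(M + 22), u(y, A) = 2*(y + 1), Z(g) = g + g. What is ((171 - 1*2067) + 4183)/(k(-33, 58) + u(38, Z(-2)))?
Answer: 182960/4839 ≈ 37.809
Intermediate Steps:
Z(g) = 2*g
u(y, A) = 2 + 2*y (u(y, A) = 2*(1 + y) = 2 + 2*y)
k(L, M) = -18 + 39/(22 + M) (k(L, M) = -18 + 3*((-22 + 35)/(M + 22)) = -18 + 3*(13/(22 + M)) = -18 + 39/(22 + M))
((171 - 1*2067) + 4183)/(k(-33, 58) + u(38, Z(-2))) = ((171 - 1*2067) + 4183)/(3*(-119 - 6*58)/(22 + 58) + (2 + 2*38)) = ((171 - 2067) + 4183)/(3*(-119 - 348)/80 + (2 + 76)) = (-1896 + 4183)/(3*(1/80)*(-467) + 78) = 2287/(-1401/80 + 78) = 2287/(4839/80) = 2287*(80/4839) = 182960/4839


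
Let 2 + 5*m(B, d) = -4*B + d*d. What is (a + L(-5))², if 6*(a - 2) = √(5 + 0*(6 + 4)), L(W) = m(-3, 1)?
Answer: 16001/900 + 7*√5/5 ≈ 20.909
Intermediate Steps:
m(B, d) = -⅖ - 4*B/5 + d²/5 (m(B, d) = -⅖ + (-4*B + d*d)/5 = -⅖ + (-4*B + d²)/5 = -⅖ + (d² - 4*B)/5 = -⅖ + (-4*B/5 + d²/5) = -⅖ - 4*B/5 + d²/5)
L(W) = 11/5 (L(W) = -⅖ - ⅘*(-3) + (⅕)*1² = -⅖ + 12/5 + (⅕)*1 = -⅖ + 12/5 + ⅕ = 11/5)
a = 2 + √5/6 (a = 2 + √(5 + 0*(6 + 4))/6 = 2 + √(5 + 0*10)/6 = 2 + √(5 + 0)/6 = 2 + √5/6 ≈ 2.3727)
(a + L(-5))² = ((2 + √5/6) + 11/5)² = (21/5 + √5/6)²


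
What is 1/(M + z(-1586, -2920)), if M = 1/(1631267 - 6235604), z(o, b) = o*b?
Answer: 4604337/21323237167439 ≈ 2.1593e-7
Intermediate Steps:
z(o, b) = b*o
M = -1/4604337 (M = 1/(-4604337) = -1/4604337 ≈ -2.1719e-7)
1/(M + z(-1586, -2920)) = 1/(-1/4604337 - 2920*(-1586)) = 1/(-1/4604337 + 4631120) = 1/(21323237167439/4604337) = 4604337/21323237167439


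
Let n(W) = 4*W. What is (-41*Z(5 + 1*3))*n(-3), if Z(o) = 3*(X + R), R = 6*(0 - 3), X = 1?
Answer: -25092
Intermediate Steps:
R = -18 (R = 6*(-3) = -18)
Z(o) = -51 (Z(o) = 3*(1 - 18) = 3*(-17) = -51)
(-41*Z(5 + 1*3))*n(-3) = (-41*(-51))*(4*(-3)) = 2091*(-12) = -25092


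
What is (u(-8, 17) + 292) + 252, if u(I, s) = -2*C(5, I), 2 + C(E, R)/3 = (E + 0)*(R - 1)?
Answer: 826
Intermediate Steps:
C(E, R) = -6 + 3*E*(-1 + R) (C(E, R) = -6 + 3*((E + 0)*(R - 1)) = -6 + 3*(E*(-1 + R)) = -6 + 3*E*(-1 + R))
u(I, s) = 42 - 30*I (u(I, s) = -2*(-6 - 3*5 + 3*5*I) = -2*(-6 - 15 + 15*I) = -2*(-21 + 15*I) = 42 - 30*I)
(u(-8, 17) + 292) + 252 = ((42 - 30*(-8)) + 292) + 252 = ((42 + 240) + 292) + 252 = (282 + 292) + 252 = 574 + 252 = 826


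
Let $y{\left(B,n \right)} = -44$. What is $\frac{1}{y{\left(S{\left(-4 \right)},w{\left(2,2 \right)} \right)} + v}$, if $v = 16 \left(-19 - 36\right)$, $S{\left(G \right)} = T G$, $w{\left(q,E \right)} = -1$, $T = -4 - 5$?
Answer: $- \frac{1}{924} \approx -0.0010823$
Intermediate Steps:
$T = -9$ ($T = -4 - 5 = -9$)
$S{\left(G \right)} = - 9 G$
$v = -880$ ($v = 16 \left(-55\right) = -880$)
$\frac{1}{y{\left(S{\left(-4 \right)},w{\left(2,2 \right)} \right)} + v} = \frac{1}{-44 - 880} = \frac{1}{-924} = - \frac{1}{924}$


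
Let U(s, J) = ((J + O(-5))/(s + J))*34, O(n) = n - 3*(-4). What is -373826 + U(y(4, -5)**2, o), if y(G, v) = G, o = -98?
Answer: -15325319/41 ≈ -3.7379e+5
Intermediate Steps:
O(n) = 12 + n (O(n) = n + 12 = 12 + n)
U(s, J) = 34*(7 + J)/(J + s) (U(s, J) = ((J + (12 - 5))/(s + J))*34 = ((J + 7)/(J + s))*34 = ((7 + J)/(J + s))*34 = 34*(7 + J)/(J + s))
-373826 + U(y(4, -5)**2, o) = -373826 + 34*(7 - 98)/(-98 + 4**2) = -373826 + 34*(-91)/(-98 + 16) = -373826 + 34*(-91)/(-82) = -373826 + 34*(-1/82)*(-91) = -373826 + 1547/41 = -15325319/41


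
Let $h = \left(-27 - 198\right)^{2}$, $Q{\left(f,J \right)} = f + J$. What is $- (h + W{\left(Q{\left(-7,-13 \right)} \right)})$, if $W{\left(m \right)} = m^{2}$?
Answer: $-51025$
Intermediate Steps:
$Q{\left(f,J \right)} = J + f$
$h = 50625$ ($h = \left(-27 - 198\right)^{2} = \left(-225\right)^{2} = 50625$)
$- (h + W{\left(Q{\left(-7,-13 \right)} \right)}) = - (50625 + \left(-13 - 7\right)^{2}) = - (50625 + \left(-20\right)^{2}) = - (50625 + 400) = \left(-1\right) 51025 = -51025$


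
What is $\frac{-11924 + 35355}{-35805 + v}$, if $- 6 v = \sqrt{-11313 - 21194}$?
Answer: $- \frac{30202090380}{46151961407} + \frac{140586 i \sqrt{32507}}{46151961407} \approx -0.65441 + 0.00054921 i$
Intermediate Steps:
$v = - \frac{i \sqrt{32507}}{6}$ ($v = - \frac{\sqrt{-11313 - 21194}}{6} = - \frac{\sqrt{-32507}}{6} = - \frac{i \sqrt{32507}}{6} \approx - 30.049 i$)
$\frac{-11924 + 35355}{-35805 + v} = \frac{-11924 + 35355}{-35805 - \frac{i \sqrt{32507}}{6}} = \frac{23431}{-35805 - \frac{i \sqrt{32507}}{6}}$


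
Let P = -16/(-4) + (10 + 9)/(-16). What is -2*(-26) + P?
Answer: 877/16 ≈ 54.813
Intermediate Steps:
P = 45/16 (P = -16*(-1/4) + 19*(-1/16) = 4 - 19/16 = 45/16 ≈ 2.8125)
-2*(-26) + P = -2*(-26) + 45/16 = 52 + 45/16 = 877/16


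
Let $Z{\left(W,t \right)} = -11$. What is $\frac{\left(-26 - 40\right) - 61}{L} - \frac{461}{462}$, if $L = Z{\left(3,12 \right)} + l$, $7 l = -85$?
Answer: $\frac{28003}{6237} \approx 4.4898$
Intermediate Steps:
$l = - \frac{85}{7}$ ($l = \frac{1}{7} \left(-85\right) = - \frac{85}{7} \approx -12.143$)
$L = - \frac{162}{7}$ ($L = -11 - \frac{85}{7} = - \frac{162}{7} \approx -23.143$)
$\frac{\left(-26 - 40\right) - 61}{L} - \frac{461}{462} = \frac{\left(-26 - 40\right) - 61}{- \frac{162}{7}} - \frac{461}{462} = \left(-66 - 61\right) \left(- \frac{7}{162}\right) - \frac{461}{462} = \left(-127\right) \left(- \frac{7}{162}\right) - \frac{461}{462} = \frac{889}{162} - \frac{461}{462} = \frac{28003}{6237}$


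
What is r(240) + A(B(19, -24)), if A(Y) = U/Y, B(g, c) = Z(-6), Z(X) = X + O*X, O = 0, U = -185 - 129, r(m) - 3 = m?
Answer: 886/3 ≈ 295.33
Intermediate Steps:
r(m) = 3 + m
U = -314
Z(X) = X (Z(X) = X + 0*X = X + 0 = X)
B(g, c) = -6
A(Y) = -314/Y
r(240) + A(B(19, -24)) = (3 + 240) - 314/(-6) = 243 - 314*(-1/6) = 243 + 157/3 = 886/3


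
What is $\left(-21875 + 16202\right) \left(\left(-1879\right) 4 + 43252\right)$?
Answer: $-202730328$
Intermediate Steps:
$\left(-21875 + 16202\right) \left(\left(-1879\right) 4 + 43252\right) = - 5673 \left(-7516 + 43252\right) = \left(-5673\right) 35736 = -202730328$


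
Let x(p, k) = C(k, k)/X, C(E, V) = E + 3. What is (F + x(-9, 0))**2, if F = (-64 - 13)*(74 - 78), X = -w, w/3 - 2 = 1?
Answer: 851929/9 ≈ 94659.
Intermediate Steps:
C(E, V) = 3 + E
w = 9 (w = 6 + 3*1 = 6 + 3 = 9)
X = -9 (X = -1*9 = -9)
x(p, k) = -1/3 - k/9 (x(p, k) = (3 + k)/(-9) = (3 + k)*(-1/9) = -1/3 - k/9)
F = 308 (F = -77*(-4) = 308)
(F + x(-9, 0))**2 = (308 + (-1/3 - 1/9*0))**2 = (308 + (-1/3 + 0))**2 = (308 - 1/3)**2 = (923/3)**2 = 851929/9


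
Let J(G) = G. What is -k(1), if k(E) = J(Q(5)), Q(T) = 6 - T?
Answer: -1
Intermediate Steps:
k(E) = 1 (k(E) = 6 - 1*5 = 6 - 5 = 1)
-k(1) = -1*1 = -1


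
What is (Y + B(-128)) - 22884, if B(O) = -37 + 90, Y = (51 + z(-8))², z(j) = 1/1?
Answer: -20127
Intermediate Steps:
z(j) = 1
Y = 2704 (Y = (51 + 1)² = 52² = 2704)
B(O) = 53
(Y + B(-128)) - 22884 = (2704 + 53) - 22884 = 2757 - 22884 = -20127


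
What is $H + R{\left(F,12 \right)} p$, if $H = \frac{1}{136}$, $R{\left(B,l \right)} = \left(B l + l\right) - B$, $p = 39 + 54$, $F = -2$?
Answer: $- \frac{126479}{136} \approx -929.99$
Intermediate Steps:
$p = 93$
$R{\left(B,l \right)} = l - B + B l$ ($R{\left(B,l \right)} = \left(l + B l\right) - B = l - B + B l$)
$H = \frac{1}{136} \approx 0.0073529$
$H + R{\left(F,12 \right)} p = \frac{1}{136} + \left(12 - -2 - 24\right) 93 = \frac{1}{136} + \left(12 + 2 - 24\right) 93 = \frac{1}{136} - 930 = - \frac{126479}{136}$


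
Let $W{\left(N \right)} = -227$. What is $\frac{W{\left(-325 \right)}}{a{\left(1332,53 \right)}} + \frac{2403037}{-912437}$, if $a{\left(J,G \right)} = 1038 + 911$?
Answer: $- \frac{4890642312}{1778339713} \approx -2.7501$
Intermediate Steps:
$a{\left(J,G \right)} = 1949$
$\frac{W{\left(-325 \right)}}{a{\left(1332,53 \right)}} + \frac{2403037}{-912437} = - \frac{227}{1949} + \frac{2403037}{-912437} = \left(-227\right) \frac{1}{1949} + 2403037 \left(- \frac{1}{912437}\right) = - \frac{227}{1949} - \frac{2403037}{912437} = - \frac{4890642312}{1778339713}$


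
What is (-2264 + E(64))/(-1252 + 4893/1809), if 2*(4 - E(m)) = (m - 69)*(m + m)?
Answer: 233964/150665 ≈ 1.5529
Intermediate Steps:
E(m) = 4 - m*(-69 + m) (E(m) = 4 - (m - 69)*(m + m)/2 = 4 - (-69 + m)*2*m/2 = 4 - m*(-69 + m))
(-2264 + E(64))/(-1252 + 4893/1809) = (-2264 + (4 - 1*64**2 + 69*64))/(-1252 + 4893/1809) = (-2264 + (4 - 1*4096 + 4416))/(-1252 + 4893*(1/1809)) = (-2264 + (4 - 4096 + 4416))/(-1252 + 1631/603) = (-2264 + 324)/(-753325/603) = -1940*(-603/753325) = 233964/150665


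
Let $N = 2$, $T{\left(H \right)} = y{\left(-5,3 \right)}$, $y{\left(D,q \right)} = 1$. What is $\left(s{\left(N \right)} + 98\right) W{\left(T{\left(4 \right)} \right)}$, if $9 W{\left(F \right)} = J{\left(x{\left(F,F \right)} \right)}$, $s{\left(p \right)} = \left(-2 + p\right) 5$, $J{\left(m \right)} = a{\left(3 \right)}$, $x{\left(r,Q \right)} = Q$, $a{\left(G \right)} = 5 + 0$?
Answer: $\frac{490}{9} \approx 54.444$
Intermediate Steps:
$a{\left(G \right)} = 5$
$T{\left(H \right)} = 1$
$J{\left(m \right)} = 5$
$s{\left(p \right)} = -10 + 5 p$
$W{\left(F \right)} = \frac{5}{9}$ ($W{\left(F \right)} = \frac{1}{9} \cdot 5 = \frac{5}{9}$)
$\left(s{\left(N \right)} + 98\right) W{\left(T{\left(4 \right)} \right)} = \left(\left(-10 + 5 \cdot 2\right) + 98\right) \frac{5}{9} = \left(\left(-10 + 10\right) + 98\right) \frac{5}{9} = \left(0 + 98\right) \frac{5}{9} = 98 \cdot \frac{5}{9} = \frac{490}{9}$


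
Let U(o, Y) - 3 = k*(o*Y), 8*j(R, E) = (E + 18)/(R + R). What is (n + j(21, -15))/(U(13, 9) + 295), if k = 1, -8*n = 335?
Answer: -4689/46480 ≈ -0.10088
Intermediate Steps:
n = -335/8 (n = -⅛*335 = -335/8 ≈ -41.875)
j(R, E) = (18 + E)/(16*R) (j(R, E) = ((E + 18)/(R + R))/8 = ((18 + E)/((2*R)))/8 = ((18 + E)*(1/(2*R)))/8 = ((18 + E)/(2*R))/8 = (18 + E)/(16*R))
U(o, Y) = 3 + Y*o (U(o, Y) = 3 + 1*(o*Y) = 3 + 1*(Y*o) = 3 + Y*o)
(n + j(21, -15))/(U(13, 9) + 295) = (-335/8 + (1/16)*(18 - 15)/21)/((3 + 9*13) + 295) = (-335/8 + (1/16)*(1/21)*3)/((3 + 117) + 295) = (-335/8 + 1/112)/(120 + 295) = -4689/112/415 = -4689/112*1/415 = -4689/46480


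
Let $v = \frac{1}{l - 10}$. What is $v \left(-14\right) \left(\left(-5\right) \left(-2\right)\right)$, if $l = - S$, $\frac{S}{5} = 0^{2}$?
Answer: $14$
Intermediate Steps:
$S = 0$ ($S = 5 \cdot 0^{2} = 5 \cdot 0 = 0$)
$l = 0$ ($l = \left(-1\right) 0 = 0$)
$v = - \frac{1}{10}$ ($v = \frac{1}{0 - 10} = \frac{1}{-10} = - \frac{1}{10} \approx -0.1$)
$v \left(-14\right) \left(\left(-5\right) \left(-2\right)\right) = \left(- \frac{1}{10}\right) \left(-14\right) \left(\left(-5\right) \left(-2\right)\right) = \frac{7}{5} \cdot 10 = 14$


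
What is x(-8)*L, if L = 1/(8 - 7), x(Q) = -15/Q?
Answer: 15/8 ≈ 1.8750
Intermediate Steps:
L = 1 (L = 1/1 = 1)
x(-8)*L = -15/(-8)*1 = -15*(-⅛)*1 = (15/8)*1 = 15/8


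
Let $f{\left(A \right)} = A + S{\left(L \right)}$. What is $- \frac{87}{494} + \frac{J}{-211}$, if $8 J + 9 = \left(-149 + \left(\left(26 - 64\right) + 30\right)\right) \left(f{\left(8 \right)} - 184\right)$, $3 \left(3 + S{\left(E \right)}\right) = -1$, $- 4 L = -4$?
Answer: $- \frac{21076717}{1250808} \approx -16.85$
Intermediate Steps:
$L = 1$ ($L = \left(- \frac{1}{4}\right) \left(-4\right) = 1$)
$S{\left(E \right)} = - \frac{10}{3}$ ($S{\left(E \right)} = -3 + \frac{1}{3} \left(-1\right) = -3 - \frac{1}{3} = - \frac{10}{3}$)
$f{\left(A \right)} = - \frac{10}{3} + A$ ($f{\left(A \right)} = A - \frac{10}{3} = - \frac{10}{3} + A$)
$J = \frac{84439}{24}$ ($J = - \frac{9}{8} + \frac{\left(-149 + \left(\left(26 - 64\right) + 30\right)\right) \left(\left(- \frac{10}{3} + 8\right) - 184\right)}{8} = - \frac{9}{8} + \frac{\left(-149 + \left(-38 + 30\right)\right) \left(\frac{14}{3} - 184\right)}{8} = - \frac{9}{8} + \frac{\left(-149 - 8\right) \left(- \frac{538}{3}\right)}{8} = - \frac{9}{8} + \frac{\left(-157\right) \left(- \frac{538}{3}\right)}{8} = - \frac{9}{8} + \frac{1}{8} \cdot \frac{84466}{3} = - \frac{9}{8} + \frac{42233}{12} = \frac{84439}{24} \approx 3518.3$)
$- \frac{87}{494} + \frac{J}{-211} = - \frac{87}{494} + \frac{84439}{24 \left(-211\right)} = \left(-87\right) \frac{1}{494} + \frac{84439}{24} \left(- \frac{1}{211}\right) = - \frac{87}{494} - \frac{84439}{5064} = - \frac{21076717}{1250808}$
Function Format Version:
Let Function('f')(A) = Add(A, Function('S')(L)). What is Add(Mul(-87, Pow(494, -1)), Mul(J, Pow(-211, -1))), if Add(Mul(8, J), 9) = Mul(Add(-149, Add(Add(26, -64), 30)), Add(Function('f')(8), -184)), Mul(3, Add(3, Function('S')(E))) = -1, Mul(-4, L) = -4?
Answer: Rational(-21076717, 1250808) ≈ -16.850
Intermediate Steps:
L = 1 (L = Mul(Rational(-1, 4), -4) = 1)
Function('S')(E) = Rational(-10, 3) (Function('S')(E) = Add(-3, Mul(Rational(1, 3), -1)) = Add(-3, Rational(-1, 3)) = Rational(-10, 3))
Function('f')(A) = Add(Rational(-10, 3), A) (Function('f')(A) = Add(A, Rational(-10, 3)) = Add(Rational(-10, 3), A))
J = Rational(84439, 24) (J = Add(Rational(-9, 8), Mul(Rational(1, 8), Mul(Add(-149, Add(Add(26, -64), 30)), Add(Add(Rational(-10, 3), 8), -184)))) = Add(Rational(-9, 8), Mul(Rational(1, 8), Mul(Add(-149, Add(-38, 30)), Add(Rational(14, 3), -184)))) = Add(Rational(-9, 8), Mul(Rational(1, 8), Mul(Add(-149, -8), Rational(-538, 3)))) = Add(Rational(-9, 8), Mul(Rational(1, 8), Mul(-157, Rational(-538, 3)))) = Add(Rational(-9, 8), Mul(Rational(1, 8), Rational(84466, 3))) = Add(Rational(-9, 8), Rational(42233, 12)) = Rational(84439, 24) ≈ 3518.3)
Add(Mul(-87, Pow(494, -1)), Mul(J, Pow(-211, -1))) = Add(Mul(-87, Pow(494, -1)), Mul(Rational(84439, 24), Pow(-211, -1))) = Add(Mul(-87, Rational(1, 494)), Mul(Rational(84439, 24), Rational(-1, 211))) = Add(Rational(-87, 494), Rational(-84439, 5064)) = Rational(-21076717, 1250808)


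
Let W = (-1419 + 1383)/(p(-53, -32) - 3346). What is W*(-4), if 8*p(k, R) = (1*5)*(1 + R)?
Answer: -1152/26923 ≈ -0.042789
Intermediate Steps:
p(k, R) = 5/8 + 5*R/8 (p(k, R) = ((1*5)*(1 + R))/8 = (5*(1 + R))/8 = (5 + 5*R)/8 = 5/8 + 5*R/8)
W = 288/26923 (W = (-1419 + 1383)/((5/8 + (5/8)*(-32)) - 3346) = -36/((5/8 - 20) - 3346) = -36/(-155/8 - 3346) = -36/(-26923/8) = -36*(-8/26923) = 288/26923 ≈ 0.010697)
W*(-4) = (288/26923)*(-4) = -1152/26923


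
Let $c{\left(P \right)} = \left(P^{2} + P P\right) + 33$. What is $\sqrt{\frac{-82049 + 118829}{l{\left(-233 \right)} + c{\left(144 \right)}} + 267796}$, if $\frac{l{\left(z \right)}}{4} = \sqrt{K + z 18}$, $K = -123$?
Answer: $4 \sqrt{\frac{694681860 + 66949 i \sqrt{4317}}{41505 + 4 i \sqrt{4317}}} \approx 517.49 - 5.4214 \cdot 10^{-6} i$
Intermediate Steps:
$c{\left(P \right)} = 33 + 2 P^{2}$ ($c{\left(P \right)} = \left(P^{2} + P^{2}\right) + 33 = 2 P^{2} + 33 = 33 + 2 P^{2}$)
$l{\left(z \right)} = 4 \sqrt{-123 + 18 z}$ ($l{\left(z \right)} = 4 \sqrt{-123 + z 18} = 4 \sqrt{-123 + 18 z}$)
$\sqrt{\frac{-82049 + 118829}{l{\left(-233 \right)} + c{\left(144 \right)}} + 267796} = \sqrt{\frac{-82049 + 118829}{4 \sqrt{-123 + 18 \left(-233\right)} + \left(33 + 2 \cdot 144^{2}\right)} + 267796} = \sqrt{\frac{36780}{4 \sqrt{-123 - 4194} + \left(33 + 2 \cdot 20736\right)} + 267796} = \sqrt{\frac{36780}{4 \sqrt{-4317} + \left(33 + 41472\right)} + 267796} = \sqrt{\frac{36780}{4 i \sqrt{4317} + 41505} + 267796} = \sqrt{\frac{36780}{41505 + 4 i \sqrt{4317}} + 267796} = \sqrt{267796 + \frac{36780}{41505 + 4 i \sqrt{4317}}}$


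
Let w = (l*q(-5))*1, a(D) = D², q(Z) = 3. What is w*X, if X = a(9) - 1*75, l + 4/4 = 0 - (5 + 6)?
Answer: -216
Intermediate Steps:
l = -12 (l = -1 + (0 - (5 + 6)) = -1 + (0 - 1*11) = -1 + (0 - 11) = -1 - 11 = -12)
w = -36 (w = -12*3*1 = -36*1 = -36)
X = 6 (X = 9² - 1*75 = 81 - 75 = 6)
w*X = -36*6 = -216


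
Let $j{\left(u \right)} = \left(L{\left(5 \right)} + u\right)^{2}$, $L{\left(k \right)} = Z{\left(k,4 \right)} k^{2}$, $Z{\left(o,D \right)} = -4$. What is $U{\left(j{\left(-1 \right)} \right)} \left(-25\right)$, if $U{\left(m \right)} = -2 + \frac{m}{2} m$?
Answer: $- \frac{2601509925}{2} \approx -1.3008 \cdot 10^{9}$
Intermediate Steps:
$L{\left(k \right)} = - 4 k^{2}$
$j{\left(u \right)} = \left(-100 + u\right)^{2}$ ($j{\left(u \right)} = \left(- 4 \cdot 5^{2} + u\right)^{2} = \left(\left(-4\right) 25 + u\right)^{2} = \left(-100 + u\right)^{2}$)
$U{\left(m \right)} = -2 + \frac{m^{2}}{2}$ ($U{\left(m \right)} = -2 + m \frac{1}{2} m = -2 + \frac{m}{2} m = -2 + \frac{m^{2}}{2}$)
$U{\left(j{\left(-1 \right)} \right)} \left(-25\right) = \left(-2 + \frac{\left(\left(-100 - 1\right)^{2}\right)^{2}}{2}\right) \left(-25\right) = \left(-2 + \frac{\left(\left(-101\right)^{2}\right)^{2}}{2}\right) \left(-25\right) = \left(-2 + \frac{10201^{2}}{2}\right) \left(-25\right) = \left(-2 + \frac{1}{2} \cdot 104060401\right) \left(-25\right) = \left(-2 + \frac{104060401}{2}\right) \left(-25\right) = \frac{104060397}{2} \left(-25\right) = - \frac{2601509925}{2}$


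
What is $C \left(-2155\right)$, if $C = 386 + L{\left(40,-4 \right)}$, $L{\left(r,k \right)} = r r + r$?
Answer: $-4366030$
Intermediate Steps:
$L{\left(r,k \right)} = r + r^{2}$ ($L{\left(r,k \right)} = r^{2} + r = r + r^{2}$)
$C = 2026$ ($C = 386 + 40 \left(1 + 40\right) = 386 + 40 \cdot 41 = 386 + 1640 = 2026$)
$C \left(-2155\right) = 2026 \left(-2155\right) = -4366030$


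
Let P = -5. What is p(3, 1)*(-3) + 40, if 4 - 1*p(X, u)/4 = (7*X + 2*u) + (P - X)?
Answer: 172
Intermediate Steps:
p(X, u) = 36 - 24*X - 8*u (p(X, u) = 16 - 4*((7*X + 2*u) + (-5 - X)) = 16 - 4*((2*u + 7*X) + (-5 - X)) = 16 - 4*(-5 + 2*u + 6*X) = 16 + (20 - 24*X - 8*u) = 36 - 24*X - 8*u)
p(3, 1)*(-3) + 40 = (36 - 24*3 - 8*1)*(-3) + 40 = (36 - 72 - 8)*(-3) + 40 = -44*(-3) + 40 = 132 + 40 = 172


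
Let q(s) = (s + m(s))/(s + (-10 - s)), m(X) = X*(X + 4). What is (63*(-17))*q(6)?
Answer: 35343/5 ≈ 7068.6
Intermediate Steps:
m(X) = X*(4 + X)
q(s) = -s/10 - s*(4 + s)/10 (q(s) = (s + s*(4 + s))/(s + (-10 - s)) = (s + s*(4 + s))/(-10) = (s + s*(4 + s))*(-⅒) = -s/10 - s*(4 + s)/10)
(63*(-17))*q(6) = (63*(-17))*((⅒)*6*(-5 - 1*6)) = -1071*6*(-5 - 6)/10 = -1071*6*(-11)/10 = -1071*(-33/5) = 35343/5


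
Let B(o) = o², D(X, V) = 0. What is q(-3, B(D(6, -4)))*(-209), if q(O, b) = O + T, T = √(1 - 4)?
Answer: 627 - 209*I*√3 ≈ 627.0 - 362.0*I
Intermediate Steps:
T = I*√3 (T = √(-3) = I*√3 ≈ 1.732*I)
q(O, b) = O + I*√3
q(-3, B(D(6, -4)))*(-209) = (-3 + I*√3)*(-209) = 627 - 209*I*√3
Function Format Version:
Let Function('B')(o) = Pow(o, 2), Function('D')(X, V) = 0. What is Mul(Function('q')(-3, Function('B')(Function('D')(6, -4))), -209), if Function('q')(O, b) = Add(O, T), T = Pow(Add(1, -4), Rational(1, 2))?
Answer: Add(627, Mul(-209, I, Pow(3, Rational(1, 2)))) ≈ Add(627.00, Mul(-362.00, I))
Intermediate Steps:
T = Mul(I, Pow(3, Rational(1, 2))) (T = Pow(-3, Rational(1, 2)) = Mul(I, Pow(3, Rational(1, 2))) ≈ Mul(1.7320, I))
Function('q')(O, b) = Add(O, Mul(I, Pow(3, Rational(1, 2))))
Mul(Function('q')(-3, Function('B')(Function('D')(6, -4))), -209) = Mul(Add(-3, Mul(I, Pow(3, Rational(1, 2)))), -209) = Add(627, Mul(-209, I, Pow(3, Rational(1, 2))))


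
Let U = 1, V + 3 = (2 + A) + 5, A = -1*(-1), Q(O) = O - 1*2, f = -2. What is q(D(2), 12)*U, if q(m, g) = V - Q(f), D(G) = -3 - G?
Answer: 9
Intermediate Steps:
Q(O) = -2 + O (Q(O) = O - 2 = -2 + O)
A = 1
V = 5 (V = -3 + ((2 + 1) + 5) = -3 + (3 + 5) = -3 + 8 = 5)
q(m, g) = 9 (q(m, g) = 5 - (-2 - 2) = 5 - 1*(-4) = 5 + 4 = 9)
q(D(2), 12)*U = 9*1 = 9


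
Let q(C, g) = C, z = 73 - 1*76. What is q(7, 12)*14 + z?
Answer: 95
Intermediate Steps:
z = -3 (z = 73 - 76 = -3)
q(7, 12)*14 + z = 7*14 - 3 = 98 - 3 = 95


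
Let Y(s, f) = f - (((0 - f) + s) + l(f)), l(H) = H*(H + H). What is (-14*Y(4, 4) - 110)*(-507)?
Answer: -142974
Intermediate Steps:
l(H) = 2*H² (l(H) = H*(2*H) = 2*H²)
Y(s, f) = -s - 2*f² + 2*f (Y(s, f) = f - (((0 - f) + s) + 2*f²) = f - ((-f + s) + 2*f²) = f - ((s - f) + 2*f²) = f - (s - f + 2*f²) = f + (f - s - 2*f²) = -s - 2*f² + 2*f)
(-14*Y(4, 4) - 110)*(-507) = (-14*(-1*4 - 2*4² + 2*4) - 110)*(-507) = (-14*(-4 - 2*16 + 8) - 110)*(-507) = (-14*(-4 - 32 + 8) - 110)*(-507) = (-14*(-28) - 110)*(-507) = (392 - 110)*(-507) = 282*(-507) = -142974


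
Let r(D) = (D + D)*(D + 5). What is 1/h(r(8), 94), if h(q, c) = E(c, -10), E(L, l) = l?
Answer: -⅒ ≈ -0.10000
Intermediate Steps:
r(D) = 2*D*(5 + D) (r(D) = (2*D)*(5 + D) = 2*D*(5 + D))
h(q, c) = -10
1/h(r(8), 94) = 1/(-10) = -⅒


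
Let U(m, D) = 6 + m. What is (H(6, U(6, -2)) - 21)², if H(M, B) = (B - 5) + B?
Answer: 4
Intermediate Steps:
H(M, B) = -5 + 2*B (H(M, B) = (-5 + B) + B = -5 + 2*B)
(H(6, U(6, -2)) - 21)² = ((-5 + 2*(6 + 6)) - 21)² = ((-5 + 2*12) - 21)² = ((-5 + 24) - 21)² = (19 - 21)² = (-2)² = 4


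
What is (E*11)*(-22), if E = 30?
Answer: -7260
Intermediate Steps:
(E*11)*(-22) = (30*11)*(-22) = 330*(-22) = -7260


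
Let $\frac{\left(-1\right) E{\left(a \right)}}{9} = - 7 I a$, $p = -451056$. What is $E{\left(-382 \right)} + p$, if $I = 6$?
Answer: $-595452$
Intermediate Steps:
$E{\left(a \right)} = 378 a$ ($E{\left(a \right)} = - 9 \left(-7\right) 6 a = - 9 \left(- 42 a\right) = 378 a$)
$E{\left(-382 \right)} + p = 378 \left(-382\right) - 451056 = -144396 - 451056 = -595452$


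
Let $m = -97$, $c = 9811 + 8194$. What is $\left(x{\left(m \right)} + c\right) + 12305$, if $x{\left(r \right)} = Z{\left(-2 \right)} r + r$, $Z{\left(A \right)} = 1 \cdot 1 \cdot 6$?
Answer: $29631$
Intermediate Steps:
$c = 18005$
$Z{\left(A \right)} = 6$ ($Z{\left(A \right)} = 1 \cdot 6 = 6$)
$x{\left(r \right)} = 7 r$ ($x{\left(r \right)} = 6 r + r = 7 r$)
$\left(x{\left(m \right)} + c\right) + 12305 = \left(7 \left(-97\right) + 18005\right) + 12305 = \left(-679 + 18005\right) + 12305 = 17326 + 12305 = 29631$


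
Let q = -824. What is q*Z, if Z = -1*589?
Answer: 485336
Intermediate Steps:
Z = -589
q*Z = -824*(-589) = 485336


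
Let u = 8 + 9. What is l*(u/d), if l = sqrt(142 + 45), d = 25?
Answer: 17*sqrt(187)/25 ≈ 9.2989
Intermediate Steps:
l = sqrt(187) ≈ 13.675
u = 17
l*(u/d) = sqrt(187)*(17/25) = 17*sqrt(187)/25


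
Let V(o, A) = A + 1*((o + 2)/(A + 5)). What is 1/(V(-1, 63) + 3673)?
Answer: 68/254049 ≈ 0.00026766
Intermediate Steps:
V(o, A) = A + (2 + o)/(5 + A) (V(o, A) = A + 1*((2 + o)/(5 + A)) = A + (2 + o)/(5 + A))
1/(V(-1, 63) + 3673) = 1/((2 - 1 + 63² + 5*63)/(5 + 63) + 3673) = 1/((2 - 1 + 3969 + 315)/68 + 3673) = 1/((1/68)*4285 + 3673) = 1/(4285/68 + 3673) = 1/(254049/68) = 68/254049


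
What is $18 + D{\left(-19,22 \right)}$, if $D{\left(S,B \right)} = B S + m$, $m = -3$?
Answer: $-403$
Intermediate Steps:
$D{\left(S,B \right)} = -3 + B S$ ($D{\left(S,B \right)} = B S - 3 = -3 + B S$)
$18 + D{\left(-19,22 \right)} = 18 + \left(-3 + 22 \left(-19\right)\right) = 18 - 421 = -403$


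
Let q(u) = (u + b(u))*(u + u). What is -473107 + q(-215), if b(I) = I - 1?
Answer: -287777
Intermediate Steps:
b(I) = -1 + I
q(u) = 2*u*(-1 + 2*u) (q(u) = (u + (-1 + u))*(u + u) = (-1 + 2*u)*(2*u) = 2*u*(-1 + 2*u))
-473107 + q(-215) = -473107 + 2*(-215)*(-1 + 2*(-215)) = -473107 + 2*(-215)*(-1 - 430) = -473107 + 2*(-215)*(-431) = -473107 + 185330 = -287777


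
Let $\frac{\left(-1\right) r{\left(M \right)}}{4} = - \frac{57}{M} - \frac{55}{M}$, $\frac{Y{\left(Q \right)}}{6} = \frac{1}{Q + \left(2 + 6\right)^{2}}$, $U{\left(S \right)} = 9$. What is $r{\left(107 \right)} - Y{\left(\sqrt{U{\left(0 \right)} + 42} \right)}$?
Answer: $\frac{1771072}{432815} + \frac{6 \sqrt{51}}{4045} \approx 4.1026$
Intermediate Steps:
$Y{\left(Q \right)} = \frac{6}{64 + Q}$ ($Y{\left(Q \right)} = \frac{6}{Q + \left(2 + 6\right)^{2}} = \frac{6}{Q + 8^{2}} = \frac{6}{Q + 64} = \frac{6}{64 + Q}$)
$r{\left(M \right)} = \frac{448}{M}$ ($r{\left(M \right)} = - 4 \left(- \frac{57}{M} - \frac{55}{M}\right) = - 4 \left(- \frac{112}{M}\right) = \frac{448}{M}$)
$r{\left(107 \right)} - Y{\left(\sqrt{U{\left(0 \right)} + 42} \right)} = \frac{448}{107} - \frac{6}{64 + \sqrt{9 + 42}} = 448 \cdot \frac{1}{107} - \frac{6}{64 + \sqrt{51}} = \frac{448}{107} - \frac{6}{64 + \sqrt{51}}$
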